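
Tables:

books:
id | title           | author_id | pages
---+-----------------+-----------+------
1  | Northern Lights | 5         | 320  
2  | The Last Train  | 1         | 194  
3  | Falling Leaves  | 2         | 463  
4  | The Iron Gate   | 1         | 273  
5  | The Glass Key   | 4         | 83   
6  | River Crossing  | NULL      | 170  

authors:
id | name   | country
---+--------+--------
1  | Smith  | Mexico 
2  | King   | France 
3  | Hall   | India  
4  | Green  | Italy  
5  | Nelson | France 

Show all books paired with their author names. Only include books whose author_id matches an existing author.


INNER JOIN keeps only books rows whose author_id matches an id in authors. Walk through each book:
  - book 1 (Northern Lights): author_id=5 -> matches Nelson
  - book 2 (The Last Train): author_id=1 -> matches Smith
  - book 3 (Falling Leaves): author_id=2 -> matches King
  - book 4 (The Iron Gate): author_id=1 -> matches Smith
  - book 5 (The Glass Key): author_id=4 -> matches Green
  - book 6 (River Crossing): author_id=NULL, no match -> dropped
So 1 of 6 rows is dropped.

SQL:
SELECT a.title, b.name AS author
FROM books a
INNER JOIN authors b ON a.author_id = b.id

Result:
title           | author
----------------+-------
Northern Lights | Nelson
The Last Train  | Smith 
Falling Leaves  | King  
The Iron Gate   | Smith 
The Glass Key   | Green 


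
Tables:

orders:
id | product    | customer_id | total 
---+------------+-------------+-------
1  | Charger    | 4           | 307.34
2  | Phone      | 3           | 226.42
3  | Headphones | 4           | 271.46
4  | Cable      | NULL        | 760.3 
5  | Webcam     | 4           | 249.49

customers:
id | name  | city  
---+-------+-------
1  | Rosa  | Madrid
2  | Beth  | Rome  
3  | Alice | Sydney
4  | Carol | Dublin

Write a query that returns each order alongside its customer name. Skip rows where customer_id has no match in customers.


INNER JOIN keeps only orders rows whose customer_id matches an id in customers. Walk through each order:
  - order 1 (Charger): customer_id=4 -> matches Carol
  - order 2 (Phone): customer_id=3 -> matches Alice
  - order 3 (Headphones): customer_id=4 -> matches Carol
  - order 4 (Cable): customer_id=NULL, no match -> dropped
  - order 5 (Webcam): customer_id=4 -> matches Carol
So 1 of 5 rows is dropped.

SQL:
SELECT a.product, b.name AS customer
FROM orders a
INNER JOIN customers b ON a.customer_id = b.id

Result:
product    | customer
-----------+---------
Charger    | Carol   
Phone      | Alice   
Headphones | Carol   
Webcam     | Carol   


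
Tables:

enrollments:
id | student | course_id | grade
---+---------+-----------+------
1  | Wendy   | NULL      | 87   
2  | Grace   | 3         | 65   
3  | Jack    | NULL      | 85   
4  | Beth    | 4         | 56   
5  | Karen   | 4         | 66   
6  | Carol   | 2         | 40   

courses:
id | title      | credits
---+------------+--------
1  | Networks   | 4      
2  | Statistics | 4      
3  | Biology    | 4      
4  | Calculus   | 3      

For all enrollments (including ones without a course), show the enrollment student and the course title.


LEFT JOIN keeps every row from enrollments (the left table); where course_id has no match in courses, the course columns become NULL. Walk through each enrollment:
  - enrollment 1 (Wendy): course_id=NULL, no match -> kept with NULL
  - enrollment 2 (Grace): course_id=3 -> matches Biology
  - enrollment 3 (Jack): course_id=NULL, no match -> kept with NULL
  - enrollment 4 (Beth): course_id=4 -> matches Calculus
  - enrollment 5 (Karen): course_id=4 -> matches Calculus
  - enrollment 6 (Carol): course_id=2 -> matches Statistics
All 6 rows appear; 2 have NULL course.

SQL:
SELECT a.student, b.title AS course
FROM enrollments a
LEFT JOIN courses b ON a.course_id = b.id

Result:
student | course    
--------+-----------
Wendy   | NULL      
Grace   | Biology   
Jack    | NULL      
Beth    | Calculus  
Karen   | Calculus  
Carol   | Statistics


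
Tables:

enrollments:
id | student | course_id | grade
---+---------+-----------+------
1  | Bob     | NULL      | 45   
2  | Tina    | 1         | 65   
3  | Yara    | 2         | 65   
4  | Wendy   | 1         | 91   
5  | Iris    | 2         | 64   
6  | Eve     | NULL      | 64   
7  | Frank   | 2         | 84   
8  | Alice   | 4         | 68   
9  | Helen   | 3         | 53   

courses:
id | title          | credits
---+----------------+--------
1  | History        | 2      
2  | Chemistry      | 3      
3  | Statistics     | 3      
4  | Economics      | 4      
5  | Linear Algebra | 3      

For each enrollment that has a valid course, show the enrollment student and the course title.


INNER JOIN keeps only enrollments rows whose course_id matches an id in courses. Walk through each enrollment:
  - enrollment 1 (Bob): course_id=NULL, no match -> dropped
  - enrollment 2 (Tina): course_id=1 -> matches History
  - enrollment 3 (Yara): course_id=2 -> matches Chemistry
  - enrollment 4 (Wendy): course_id=1 -> matches History
  - enrollment 5 (Iris): course_id=2 -> matches Chemistry
  - enrollment 6 (Eve): course_id=NULL, no match -> dropped
  - enrollment 7 (Frank): course_id=2 -> matches Chemistry
  - enrollment 8 (Alice): course_id=4 -> matches Economics
  - enrollment 9 (Helen): course_id=3 -> matches Statistics
So 2 of 9 rows are dropped.

SQL:
SELECT a.student, b.title AS course
FROM enrollments a
INNER JOIN courses b ON a.course_id = b.id

Result:
student | course    
--------+-----------
Tina    | History   
Yara    | Chemistry 
Wendy   | History   
Iris    | Chemistry 
Frank   | Chemistry 
Alice   | Economics 
Helen   | Statistics


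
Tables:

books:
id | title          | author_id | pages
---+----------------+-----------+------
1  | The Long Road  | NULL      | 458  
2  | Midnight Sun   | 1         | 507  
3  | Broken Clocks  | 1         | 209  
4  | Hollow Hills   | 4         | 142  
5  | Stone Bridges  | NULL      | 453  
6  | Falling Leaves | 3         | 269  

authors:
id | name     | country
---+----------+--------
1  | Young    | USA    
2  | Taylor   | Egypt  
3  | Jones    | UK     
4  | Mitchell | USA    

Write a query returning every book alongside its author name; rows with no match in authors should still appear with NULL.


LEFT JOIN keeps every row from books (the left table); where author_id has no match in authors, the author columns become NULL. Walk through each book:
  - book 1 (The Long Road): author_id=NULL, no match -> kept with NULL
  - book 2 (Midnight Sun): author_id=1 -> matches Young
  - book 3 (Broken Clocks): author_id=1 -> matches Young
  - book 4 (Hollow Hills): author_id=4 -> matches Mitchell
  - book 5 (Stone Bridges): author_id=NULL, no match -> kept with NULL
  - book 6 (Falling Leaves): author_id=3 -> matches Jones
All 6 rows appear; 2 have NULL author.

SQL:
SELECT a.title, b.name AS author
FROM books a
LEFT JOIN authors b ON a.author_id = b.id

Result:
title          | author  
---------------+---------
The Long Road  | NULL    
Midnight Sun   | Young   
Broken Clocks  | Young   
Hollow Hills   | Mitchell
Stone Bridges  | NULL    
Falling Leaves | Jones   


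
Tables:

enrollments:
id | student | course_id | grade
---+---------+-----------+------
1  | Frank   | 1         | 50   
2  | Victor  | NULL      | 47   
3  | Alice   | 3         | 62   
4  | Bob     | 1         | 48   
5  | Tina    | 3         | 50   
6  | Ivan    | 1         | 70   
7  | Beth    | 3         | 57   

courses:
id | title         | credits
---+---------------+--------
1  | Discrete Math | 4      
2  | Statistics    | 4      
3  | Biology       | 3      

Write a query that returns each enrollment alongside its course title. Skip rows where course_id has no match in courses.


INNER JOIN keeps only enrollments rows whose course_id matches an id in courses. Walk through each enrollment:
  - enrollment 1 (Frank): course_id=1 -> matches Discrete Math
  - enrollment 2 (Victor): course_id=NULL, no match -> dropped
  - enrollment 3 (Alice): course_id=3 -> matches Biology
  - enrollment 4 (Bob): course_id=1 -> matches Discrete Math
  - enrollment 5 (Tina): course_id=3 -> matches Biology
  - enrollment 6 (Ivan): course_id=1 -> matches Discrete Math
  - enrollment 7 (Beth): course_id=3 -> matches Biology
So 1 of 7 rows is dropped.

SQL:
SELECT a.student, b.title AS course
FROM enrollments a
INNER JOIN courses b ON a.course_id = b.id

Result:
student | course       
--------+--------------
Frank   | Discrete Math
Alice   | Biology      
Bob     | Discrete Math
Tina    | Biology      
Ivan    | Discrete Math
Beth    | Biology      


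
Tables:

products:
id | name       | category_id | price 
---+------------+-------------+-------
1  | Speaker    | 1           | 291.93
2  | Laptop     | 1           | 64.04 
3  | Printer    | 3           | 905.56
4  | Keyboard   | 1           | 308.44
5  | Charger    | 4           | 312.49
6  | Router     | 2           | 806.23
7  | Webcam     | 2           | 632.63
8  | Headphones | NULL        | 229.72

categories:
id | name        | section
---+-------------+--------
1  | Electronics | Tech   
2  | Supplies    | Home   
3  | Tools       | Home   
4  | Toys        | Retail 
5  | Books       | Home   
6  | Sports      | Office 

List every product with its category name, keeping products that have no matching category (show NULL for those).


LEFT JOIN keeps every row from products (the left table); where category_id has no match in categories, the category columns become NULL. Walk through each product:
  - product 1 (Speaker): category_id=1 -> matches Electronics
  - product 2 (Laptop): category_id=1 -> matches Electronics
  - product 3 (Printer): category_id=3 -> matches Tools
  - product 4 (Keyboard): category_id=1 -> matches Electronics
  - product 5 (Charger): category_id=4 -> matches Toys
  - product 6 (Router): category_id=2 -> matches Supplies
  - product 7 (Webcam): category_id=2 -> matches Supplies
  - product 8 (Headphones): category_id=NULL, no match -> kept with NULL
All 8 rows appear; 1 has NULL category.

SQL:
SELECT a.name, b.name AS category
FROM products a
LEFT JOIN categories b ON a.category_id = b.id

Result:
name       | category   
-----------+------------
Speaker    | Electronics
Laptop     | Electronics
Printer    | Tools      
Keyboard   | Electronics
Charger    | Toys       
Router     | Supplies   
Webcam     | Supplies   
Headphones | NULL       


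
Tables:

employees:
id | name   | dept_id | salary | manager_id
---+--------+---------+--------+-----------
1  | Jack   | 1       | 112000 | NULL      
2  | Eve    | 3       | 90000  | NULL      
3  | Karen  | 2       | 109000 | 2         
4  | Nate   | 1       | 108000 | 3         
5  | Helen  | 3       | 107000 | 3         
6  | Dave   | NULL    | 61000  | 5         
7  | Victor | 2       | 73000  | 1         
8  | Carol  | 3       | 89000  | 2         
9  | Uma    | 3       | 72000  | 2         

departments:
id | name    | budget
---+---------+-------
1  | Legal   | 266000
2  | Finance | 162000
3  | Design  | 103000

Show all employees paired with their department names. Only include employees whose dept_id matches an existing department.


INNER JOIN keeps only employees rows whose dept_id matches an id in departments. Walk through each employee:
  - employee 1 (Jack): dept_id=1 -> matches Legal
  - employee 2 (Eve): dept_id=3 -> matches Design
  - employee 3 (Karen): dept_id=2 -> matches Finance
  - employee 4 (Nate): dept_id=1 -> matches Legal
  - employee 5 (Helen): dept_id=3 -> matches Design
  - employee 6 (Dave): dept_id=NULL, no match -> dropped
  - employee 7 (Victor): dept_id=2 -> matches Finance
  - employee 8 (Carol): dept_id=3 -> matches Design
  - employee 9 (Uma): dept_id=3 -> matches Design
So 1 of 9 rows is dropped.

SQL:
SELECT a.name, b.name AS department
FROM employees a
INNER JOIN departments b ON a.dept_id = b.id

Result:
name   | department
-------+-----------
Jack   | Legal     
Eve    | Design    
Karen  | Finance   
Nate   | Legal     
Helen  | Design    
Victor | Finance   
Carol  | Design    
Uma    | Design    


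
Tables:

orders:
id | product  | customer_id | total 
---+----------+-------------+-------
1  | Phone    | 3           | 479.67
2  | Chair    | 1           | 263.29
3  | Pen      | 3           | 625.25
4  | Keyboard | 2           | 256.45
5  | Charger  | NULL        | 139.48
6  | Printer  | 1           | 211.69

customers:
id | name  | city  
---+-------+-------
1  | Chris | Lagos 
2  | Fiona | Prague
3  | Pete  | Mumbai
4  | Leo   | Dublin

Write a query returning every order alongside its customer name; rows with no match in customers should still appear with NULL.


LEFT JOIN keeps every row from orders (the left table); where customer_id has no match in customers, the customer columns become NULL. Walk through each order:
  - order 1 (Phone): customer_id=3 -> matches Pete
  - order 2 (Chair): customer_id=1 -> matches Chris
  - order 3 (Pen): customer_id=3 -> matches Pete
  - order 4 (Keyboard): customer_id=2 -> matches Fiona
  - order 5 (Charger): customer_id=NULL, no match -> kept with NULL
  - order 6 (Printer): customer_id=1 -> matches Chris
All 6 rows appear; 1 has NULL customer.

SQL:
SELECT a.product, b.name AS customer
FROM orders a
LEFT JOIN customers b ON a.customer_id = b.id

Result:
product  | customer
---------+---------
Phone    | Pete    
Chair    | Chris   
Pen      | Pete    
Keyboard | Fiona   
Charger  | NULL    
Printer  | Chris   


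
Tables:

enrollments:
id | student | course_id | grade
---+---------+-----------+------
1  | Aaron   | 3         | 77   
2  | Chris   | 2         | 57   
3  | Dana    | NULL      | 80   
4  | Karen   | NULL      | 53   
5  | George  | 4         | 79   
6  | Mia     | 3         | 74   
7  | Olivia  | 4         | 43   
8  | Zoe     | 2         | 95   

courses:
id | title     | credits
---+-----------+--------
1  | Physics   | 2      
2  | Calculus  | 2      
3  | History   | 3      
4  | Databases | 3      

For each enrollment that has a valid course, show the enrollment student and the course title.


INNER JOIN keeps only enrollments rows whose course_id matches an id in courses. Walk through each enrollment:
  - enrollment 1 (Aaron): course_id=3 -> matches History
  - enrollment 2 (Chris): course_id=2 -> matches Calculus
  - enrollment 3 (Dana): course_id=NULL, no match -> dropped
  - enrollment 4 (Karen): course_id=NULL, no match -> dropped
  - enrollment 5 (George): course_id=4 -> matches Databases
  - enrollment 6 (Mia): course_id=3 -> matches History
  - enrollment 7 (Olivia): course_id=4 -> matches Databases
  - enrollment 8 (Zoe): course_id=2 -> matches Calculus
So 2 of 8 rows are dropped.

SQL:
SELECT a.student, b.title AS course
FROM enrollments a
INNER JOIN courses b ON a.course_id = b.id

Result:
student | course   
--------+----------
Aaron   | History  
Chris   | Calculus 
George  | Databases
Mia     | History  
Olivia  | Databases
Zoe     | Calculus 


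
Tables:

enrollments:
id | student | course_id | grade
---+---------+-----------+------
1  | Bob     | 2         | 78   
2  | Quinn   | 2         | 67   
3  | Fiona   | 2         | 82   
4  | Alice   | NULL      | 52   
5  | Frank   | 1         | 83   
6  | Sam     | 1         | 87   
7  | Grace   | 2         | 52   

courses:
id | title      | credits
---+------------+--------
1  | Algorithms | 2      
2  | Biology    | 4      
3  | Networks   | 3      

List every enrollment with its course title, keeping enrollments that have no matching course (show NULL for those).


LEFT JOIN keeps every row from enrollments (the left table); where course_id has no match in courses, the course columns become NULL. Walk through each enrollment:
  - enrollment 1 (Bob): course_id=2 -> matches Biology
  - enrollment 2 (Quinn): course_id=2 -> matches Biology
  - enrollment 3 (Fiona): course_id=2 -> matches Biology
  - enrollment 4 (Alice): course_id=NULL, no match -> kept with NULL
  - enrollment 5 (Frank): course_id=1 -> matches Algorithms
  - enrollment 6 (Sam): course_id=1 -> matches Algorithms
  - enrollment 7 (Grace): course_id=2 -> matches Biology
All 7 rows appear; 1 has NULL course.

SQL:
SELECT a.student, b.title AS course
FROM enrollments a
LEFT JOIN courses b ON a.course_id = b.id

Result:
student | course    
--------+-----------
Bob     | Biology   
Quinn   | Biology   
Fiona   | Biology   
Alice   | NULL      
Frank   | Algorithms
Sam     | Algorithms
Grace   | Biology   


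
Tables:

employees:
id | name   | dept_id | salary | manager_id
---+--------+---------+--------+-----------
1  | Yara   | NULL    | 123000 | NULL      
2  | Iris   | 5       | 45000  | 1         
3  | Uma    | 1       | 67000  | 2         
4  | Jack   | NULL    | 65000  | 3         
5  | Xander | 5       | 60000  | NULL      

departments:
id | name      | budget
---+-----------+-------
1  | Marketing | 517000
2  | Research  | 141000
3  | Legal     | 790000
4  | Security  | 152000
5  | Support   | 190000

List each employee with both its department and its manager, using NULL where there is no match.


Two LEFT JOINs from the same base table employees: one to departments via dept_id, one to employees itself via manager_id. Both are LEFT so every employee is preserved.
Match against departments:
  - employee 1 (Yara): dept_id=NULL, no match -> kept with NULL
  - employee 2 (Iris): dept_id=5 -> matches Support
  - employee 3 (Uma): dept_id=1 -> matches Marketing
  - employee 4 (Jack): dept_id=NULL, no match -> kept with NULL
  - employee 5 (Xander): dept_id=5 -> matches Support
Match against employees (self):
  - employee 1 (Yara): manager_id=NULL -> NULL
  - employee 2 (Iris): manager_id=1 -> Yara
  - employee 3 (Uma): manager_id=2 -> Iris
  - employee 4 (Jack): manager_id=3 -> Uma
  - employee 5 (Xander): manager_id=NULL -> NULL

SQL:
SELECT a.name, b.name AS department, c.name AS manager
FROM employees a
LEFT JOIN departments b ON a.dept_id = b.id
LEFT JOIN employees c ON a.manager_id = c.id

Result:
name   | department | manager
-------+------------+--------
Yara   | NULL       | NULL   
Iris   | Support    | Yara   
Uma    | Marketing  | Iris   
Jack   | NULL       | Uma    
Xander | Support    | NULL   


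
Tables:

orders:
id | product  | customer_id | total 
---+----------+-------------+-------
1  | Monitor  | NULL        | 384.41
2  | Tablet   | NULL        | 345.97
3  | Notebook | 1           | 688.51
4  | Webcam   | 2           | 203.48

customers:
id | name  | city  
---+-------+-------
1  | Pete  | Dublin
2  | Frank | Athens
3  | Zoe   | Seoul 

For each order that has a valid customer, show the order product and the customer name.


INNER JOIN keeps only orders rows whose customer_id matches an id in customers. Walk through each order:
  - order 1 (Monitor): customer_id=NULL, no match -> dropped
  - order 2 (Tablet): customer_id=NULL, no match -> dropped
  - order 3 (Notebook): customer_id=1 -> matches Pete
  - order 4 (Webcam): customer_id=2 -> matches Frank
So 2 of 4 rows are dropped.

SQL:
SELECT a.product, b.name AS customer
FROM orders a
INNER JOIN customers b ON a.customer_id = b.id

Result:
product  | customer
---------+---------
Notebook | Pete    
Webcam   | Frank   


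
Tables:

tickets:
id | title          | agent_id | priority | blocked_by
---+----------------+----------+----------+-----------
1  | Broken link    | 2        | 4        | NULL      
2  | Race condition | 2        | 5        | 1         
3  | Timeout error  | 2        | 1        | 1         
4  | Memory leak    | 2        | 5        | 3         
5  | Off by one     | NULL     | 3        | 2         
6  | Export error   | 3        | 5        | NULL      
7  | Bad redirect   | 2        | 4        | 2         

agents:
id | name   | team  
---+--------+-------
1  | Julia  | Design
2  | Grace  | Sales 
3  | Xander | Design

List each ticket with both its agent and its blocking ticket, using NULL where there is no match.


Two LEFT JOINs from the same base table tickets: one to agents via agent_id, one to tickets itself via blocked_by. Both are LEFT so every ticket is preserved.
Match against agents:
  - ticket 1 (Broken link): agent_id=2 -> matches Grace
  - ticket 2 (Race condition): agent_id=2 -> matches Grace
  - ticket 3 (Timeout error): agent_id=2 -> matches Grace
  - ticket 4 (Memory leak): agent_id=2 -> matches Grace
  - ticket 5 (Off by one): agent_id=NULL, no match -> kept with NULL
  - ticket 6 (Export error): agent_id=3 -> matches Xander
  - ticket 7 (Bad redirect): agent_id=2 -> matches Grace
Match against tickets (self):
  - ticket 1 (Broken link): blocked_by=NULL -> NULL
  - ticket 2 (Race condition): blocked_by=1 -> Broken link
  - ticket 3 (Timeout error): blocked_by=1 -> Broken link
  - ticket 4 (Memory leak): blocked_by=3 -> Timeout error
  - ticket 5 (Off by one): blocked_by=2 -> Race condition
  - ticket 6 (Export error): blocked_by=NULL -> NULL
  - ticket 7 (Bad redirect): blocked_by=2 -> Race condition

SQL:
SELECT a.title, b.name AS agent, c.title AS blocked_by
FROM tickets a
LEFT JOIN agents b ON a.agent_id = b.id
LEFT JOIN tickets c ON a.blocked_by = c.id

Result:
title          | agent  | blocked_by    
---------------+--------+---------------
Broken link    | Grace  | NULL          
Race condition | Grace  | Broken link   
Timeout error  | Grace  | Broken link   
Memory leak    | Grace  | Timeout error 
Off by one     | NULL   | Race condition
Export error   | Xander | NULL          
Bad redirect   | Grace  | Race condition


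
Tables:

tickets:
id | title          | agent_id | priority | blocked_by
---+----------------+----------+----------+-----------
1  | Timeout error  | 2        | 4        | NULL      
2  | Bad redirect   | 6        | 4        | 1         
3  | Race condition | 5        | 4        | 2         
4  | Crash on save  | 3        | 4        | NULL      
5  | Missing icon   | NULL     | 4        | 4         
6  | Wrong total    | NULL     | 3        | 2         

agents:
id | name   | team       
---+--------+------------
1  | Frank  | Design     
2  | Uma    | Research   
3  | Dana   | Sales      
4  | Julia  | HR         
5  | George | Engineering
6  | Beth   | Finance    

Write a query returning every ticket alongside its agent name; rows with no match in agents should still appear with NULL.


LEFT JOIN keeps every row from tickets (the left table); where agent_id has no match in agents, the agent columns become NULL. Walk through each ticket:
  - ticket 1 (Timeout error): agent_id=2 -> matches Uma
  - ticket 2 (Bad redirect): agent_id=6 -> matches Beth
  - ticket 3 (Race condition): agent_id=5 -> matches George
  - ticket 4 (Crash on save): agent_id=3 -> matches Dana
  - ticket 5 (Missing icon): agent_id=NULL, no match -> kept with NULL
  - ticket 6 (Wrong total): agent_id=NULL, no match -> kept with NULL
All 6 rows appear; 2 have NULL agent.

SQL:
SELECT a.title, b.name AS agent
FROM tickets a
LEFT JOIN agents b ON a.agent_id = b.id

Result:
title          | agent 
---------------+-------
Timeout error  | Uma   
Bad redirect   | Beth  
Race condition | George
Crash on save  | Dana  
Missing icon   | NULL  
Wrong total    | NULL  


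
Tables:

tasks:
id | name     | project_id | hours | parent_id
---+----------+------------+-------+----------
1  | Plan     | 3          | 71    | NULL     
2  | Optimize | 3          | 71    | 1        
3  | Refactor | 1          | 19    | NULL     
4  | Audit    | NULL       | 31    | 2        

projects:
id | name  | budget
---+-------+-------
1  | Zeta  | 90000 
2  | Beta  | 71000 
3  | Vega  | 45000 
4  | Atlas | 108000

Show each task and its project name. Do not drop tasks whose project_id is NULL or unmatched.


LEFT JOIN keeps every row from tasks (the left table); where project_id has no match in projects, the project columns become NULL. Walk through each task:
  - task 1 (Plan): project_id=3 -> matches Vega
  - task 2 (Optimize): project_id=3 -> matches Vega
  - task 3 (Refactor): project_id=1 -> matches Zeta
  - task 4 (Audit): project_id=NULL, no match -> kept with NULL
All 4 rows appear; 1 has NULL project.

SQL:
SELECT a.name, b.name AS project
FROM tasks a
LEFT JOIN projects b ON a.project_id = b.id

Result:
name     | project
---------+--------
Plan     | Vega   
Optimize | Vega   
Refactor | Zeta   
Audit    | NULL   


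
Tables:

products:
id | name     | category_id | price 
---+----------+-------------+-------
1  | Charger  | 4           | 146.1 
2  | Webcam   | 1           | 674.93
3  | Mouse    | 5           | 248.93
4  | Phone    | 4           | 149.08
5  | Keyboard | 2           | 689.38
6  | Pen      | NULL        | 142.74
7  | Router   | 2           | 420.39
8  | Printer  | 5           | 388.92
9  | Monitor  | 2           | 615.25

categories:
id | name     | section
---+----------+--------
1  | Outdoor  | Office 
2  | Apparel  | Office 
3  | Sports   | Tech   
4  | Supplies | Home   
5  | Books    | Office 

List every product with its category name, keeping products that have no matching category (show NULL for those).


LEFT JOIN keeps every row from products (the left table); where category_id has no match in categories, the category columns become NULL. Walk through each product:
  - product 1 (Charger): category_id=4 -> matches Supplies
  - product 2 (Webcam): category_id=1 -> matches Outdoor
  - product 3 (Mouse): category_id=5 -> matches Books
  - product 4 (Phone): category_id=4 -> matches Supplies
  - product 5 (Keyboard): category_id=2 -> matches Apparel
  - product 6 (Pen): category_id=NULL, no match -> kept with NULL
  - product 7 (Router): category_id=2 -> matches Apparel
  - product 8 (Printer): category_id=5 -> matches Books
  - product 9 (Monitor): category_id=2 -> matches Apparel
All 9 rows appear; 1 has NULL category.

SQL:
SELECT a.name, b.name AS category
FROM products a
LEFT JOIN categories b ON a.category_id = b.id

Result:
name     | category
---------+---------
Charger  | Supplies
Webcam   | Outdoor 
Mouse    | Books   
Phone    | Supplies
Keyboard | Apparel 
Pen      | NULL    
Router   | Apparel 
Printer  | Books   
Monitor  | Apparel 


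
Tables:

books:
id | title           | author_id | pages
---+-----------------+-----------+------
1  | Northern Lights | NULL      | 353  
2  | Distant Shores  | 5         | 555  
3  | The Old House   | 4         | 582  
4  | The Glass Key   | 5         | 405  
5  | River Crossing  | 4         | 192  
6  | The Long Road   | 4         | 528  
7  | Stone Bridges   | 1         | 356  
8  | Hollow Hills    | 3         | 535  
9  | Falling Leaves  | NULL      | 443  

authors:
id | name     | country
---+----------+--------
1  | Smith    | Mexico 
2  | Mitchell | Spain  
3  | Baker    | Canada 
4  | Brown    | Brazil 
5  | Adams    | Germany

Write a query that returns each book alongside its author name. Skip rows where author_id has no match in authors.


INNER JOIN keeps only books rows whose author_id matches an id in authors. Walk through each book:
  - book 1 (Northern Lights): author_id=NULL, no match -> dropped
  - book 2 (Distant Shores): author_id=5 -> matches Adams
  - book 3 (The Old House): author_id=4 -> matches Brown
  - book 4 (The Glass Key): author_id=5 -> matches Adams
  - book 5 (River Crossing): author_id=4 -> matches Brown
  - book 6 (The Long Road): author_id=4 -> matches Brown
  - book 7 (Stone Bridges): author_id=1 -> matches Smith
  - book 8 (Hollow Hills): author_id=3 -> matches Baker
  - book 9 (Falling Leaves): author_id=NULL, no match -> dropped
So 2 of 9 rows are dropped.

SQL:
SELECT a.title, b.name AS author
FROM books a
INNER JOIN authors b ON a.author_id = b.id

Result:
title          | author
---------------+-------
Distant Shores | Adams 
The Old House  | Brown 
The Glass Key  | Adams 
River Crossing | Brown 
The Long Road  | Brown 
Stone Bridges  | Smith 
Hollow Hills   | Baker 


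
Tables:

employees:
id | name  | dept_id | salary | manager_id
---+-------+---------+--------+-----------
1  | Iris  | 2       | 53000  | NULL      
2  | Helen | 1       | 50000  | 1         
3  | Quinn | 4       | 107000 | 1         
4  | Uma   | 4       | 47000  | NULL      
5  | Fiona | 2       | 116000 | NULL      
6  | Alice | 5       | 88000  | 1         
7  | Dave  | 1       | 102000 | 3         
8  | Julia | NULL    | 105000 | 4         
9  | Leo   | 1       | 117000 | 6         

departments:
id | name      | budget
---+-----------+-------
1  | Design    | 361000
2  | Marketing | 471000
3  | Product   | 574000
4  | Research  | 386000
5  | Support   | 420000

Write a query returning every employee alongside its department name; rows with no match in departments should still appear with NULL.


LEFT JOIN keeps every row from employees (the left table); where dept_id has no match in departments, the department columns become NULL. Walk through each employee:
  - employee 1 (Iris): dept_id=2 -> matches Marketing
  - employee 2 (Helen): dept_id=1 -> matches Design
  - employee 3 (Quinn): dept_id=4 -> matches Research
  - employee 4 (Uma): dept_id=4 -> matches Research
  - employee 5 (Fiona): dept_id=2 -> matches Marketing
  - employee 6 (Alice): dept_id=5 -> matches Support
  - employee 7 (Dave): dept_id=1 -> matches Design
  - employee 8 (Julia): dept_id=NULL, no match -> kept with NULL
  - employee 9 (Leo): dept_id=1 -> matches Design
All 9 rows appear; 1 has NULL department.

SQL:
SELECT a.name, b.name AS department
FROM employees a
LEFT JOIN departments b ON a.dept_id = b.id

Result:
name  | department
------+-----------
Iris  | Marketing 
Helen | Design    
Quinn | Research  
Uma   | Research  
Fiona | Marketing 
Alice | Support   
Dave  | Design    
Julia | NULL      
Leo   | Design    


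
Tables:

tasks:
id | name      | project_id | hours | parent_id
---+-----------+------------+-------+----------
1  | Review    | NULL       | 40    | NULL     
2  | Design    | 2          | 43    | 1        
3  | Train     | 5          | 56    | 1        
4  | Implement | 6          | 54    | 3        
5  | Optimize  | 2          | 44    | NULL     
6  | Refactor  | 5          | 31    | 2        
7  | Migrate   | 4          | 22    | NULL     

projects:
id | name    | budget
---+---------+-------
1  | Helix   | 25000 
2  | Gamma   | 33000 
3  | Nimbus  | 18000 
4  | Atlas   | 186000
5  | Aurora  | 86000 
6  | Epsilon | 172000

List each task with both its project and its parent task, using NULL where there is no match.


Two LEFT JOINs from the same base table tasks: one to projects via project_id, one to tasks itself via parent_id. Both are LEFT so every task is preserved.
Match against projects:
  - task 1 (Review): project_id=NULL, no match -> kept with NULL
  - task 2 (Design): project_id=2 -> matches Gamma
  - task 3 (Train): project_id=5 -> matches Aurora
  - task 4 (Implement): project_id=6 -> matches Epsilon
  - task 5 (Optimize): project_id=2 -> matches Gamma
  - task 6 (Refactor): project_id=5 -> matches Aurora
  - task 7 (Migrate): project_id=4 -> matches Atlas
Match against tasks (self):
  - task 1 (Review): parent_id=NULL -> NULL
  - task 2 (Design): parent_id=1 -> Review
  - task 3 (Train): parent_id=1 -> Review
  - task 4 (Implement): parent_id=3 -> Train
  - task 5 (Optimize): parent_id=NULL -> NULL
  - task 6 (Refactor): parent_id=2 -> Design
  - task 7 (Migrate): parent_id=NULL -> NULL

SQL:
SELECT a.name, b.name AS project, c.name AS parent
FROM tasks a
LEFT JOIN projects b ON a.project_id = b.id
LEFT JOIN tasks c ON a.parent_id = c.id

Result:
name      | project | parent
----------+---------+-------
Review    | NULL    | NULL  
Design    | Gamma   | Review
Train     | Aurora  | Review
Implement | Epsilon | Train 
Optimize  | Gamma   | NULL  
Refactor  | Aurora  | Design
Migrate   | Atlas   | NULL  


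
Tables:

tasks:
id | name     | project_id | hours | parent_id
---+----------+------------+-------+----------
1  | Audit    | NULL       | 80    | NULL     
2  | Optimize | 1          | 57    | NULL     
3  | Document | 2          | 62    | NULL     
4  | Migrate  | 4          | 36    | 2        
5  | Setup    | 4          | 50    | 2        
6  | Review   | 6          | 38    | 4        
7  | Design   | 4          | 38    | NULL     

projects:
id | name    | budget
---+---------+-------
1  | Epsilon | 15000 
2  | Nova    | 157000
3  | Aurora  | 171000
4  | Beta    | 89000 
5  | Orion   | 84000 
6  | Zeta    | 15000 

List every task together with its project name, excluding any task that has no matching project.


INNER JOIN keeps only tasks rows whose project_id matches an id in projects. Walk through each task:
  - task 1 (Audit): project_id=NULL, no match -> dropped
  - task 2 (Optimize): project_id=1 -> matches Epsilon
  - task 3 (Document): project_id=2 -> matches Nova
  - task 4 (Migrate): project_id=4 -> matches Beta
  - task 5 (Setup): project_id=4 -> matches Beta
  - task 6 (Review): project_id=6 -> matches Zeta
  - task 7 (Design): project_id=4 -> matches Beta
So 1 of 7 rows is dropped.

SQL:
SELECT a.name, b.name AS project
FROM tasks a
INNER JOIN projects b ON a.project_id = b.id

Result:
name     | project
---------+--------
Optimize | Epsilon
Document | Nova   
Migrate  | Beta   
Setup    | Beta   
Review   | Zeta   
Design   | Beta   


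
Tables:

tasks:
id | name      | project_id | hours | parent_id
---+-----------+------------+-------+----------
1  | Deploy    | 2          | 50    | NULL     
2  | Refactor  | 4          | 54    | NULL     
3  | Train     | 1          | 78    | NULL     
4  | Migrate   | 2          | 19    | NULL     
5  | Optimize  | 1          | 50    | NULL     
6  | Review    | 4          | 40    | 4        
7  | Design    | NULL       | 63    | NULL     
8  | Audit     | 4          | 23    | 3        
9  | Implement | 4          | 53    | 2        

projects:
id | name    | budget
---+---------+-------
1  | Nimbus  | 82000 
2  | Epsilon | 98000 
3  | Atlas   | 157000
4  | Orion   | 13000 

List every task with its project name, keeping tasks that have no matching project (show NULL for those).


LEFT JOIN keeps every row from tasks (the left table); where project_id has no match in projects, the project columns become NULL. Walk through each task:
  - task 1 (Deploy): project_id=2 -> matches Epsilon
  - task 2 (Refactor): project_id=4 -> matches Orion
  - task 3 (Train): project_id=1 -> matches Nimbus
  - task 4 (Migrate): project_id=2 -> matches Epsilon
  - task 5 (Optimize): project_id=1 -> matches Nimbus
  - task 6 (Review): project_id=4 -> matches Orion
  - task 7 (Design): project_id=NULL, no match -> kept with NULL
  - task 8 (Audit): project_id=4 -> matches Orion
  - task 9 (Implement): project_id=4 -> matches Orion
All 9 rows appear; 1 has NULL project.

SQL:
SELECT a.name, b.name AS project
FROM tasks a
LEFT JOIN projects b ON a.project_id = b.id

Result:
name      | project
----------+--------
Deploy    | Epsilon
Refactor  | Orion  
Train     | Nimbus 
Migrate   | Epsilon
Optimize  | Nimbus 
Review    | Orion  
Design    | NULL   
Audit     | Orion  
Implement | Orion  


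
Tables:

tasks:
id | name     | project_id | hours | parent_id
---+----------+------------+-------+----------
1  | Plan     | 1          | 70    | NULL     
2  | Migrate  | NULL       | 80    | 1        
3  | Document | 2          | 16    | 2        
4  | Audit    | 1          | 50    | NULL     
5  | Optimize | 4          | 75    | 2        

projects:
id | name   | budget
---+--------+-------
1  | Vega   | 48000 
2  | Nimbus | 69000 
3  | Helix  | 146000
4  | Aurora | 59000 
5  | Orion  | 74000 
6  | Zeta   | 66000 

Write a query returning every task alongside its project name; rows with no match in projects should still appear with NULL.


LEFT JOIN keeps every row from tasks (the left table); where project_id has no match in projects, the project columns become NULL. Walk through each task:
  - task 1 (Plan): project_id=1 -> matches Vega
  - task 2 (Migrate): project_id=NULL, no match -> kept with NULL
  - task 3 (Document): project_id=2 -> matches Nimbus
  - task 4 (Audit): project_id=1 -> matches Vega
  - task 5 (Optimize): project_id=4 -> matches Aurora
All 5 rows appear; 1 has NULL project.

SQL:
SELECT a.name, b.name AS project
FROM tasks a
LEFT JOIN projects b ON a.project_id = b.id

Result:
name     | project
---------+--------
Plan     | Vega   
Migrate  | NULL   
Document | Nimbus 
Audit    | Vega   
Optimize | Aurora 


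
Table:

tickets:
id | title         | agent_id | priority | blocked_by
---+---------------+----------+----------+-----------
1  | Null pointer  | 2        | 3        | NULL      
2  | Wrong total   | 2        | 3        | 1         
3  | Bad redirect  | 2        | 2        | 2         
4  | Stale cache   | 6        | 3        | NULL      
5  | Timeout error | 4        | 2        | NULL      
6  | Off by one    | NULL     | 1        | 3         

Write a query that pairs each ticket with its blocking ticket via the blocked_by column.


This is a self-join: tickets is joined to a second copy of itself, matching each row's blocked_by to another row's id. Use LEFT JOIN so rows with blocked_by=NULL are kept.
  - ticket 1 (Null pointer): blocked_by=NULL -> NULL
  - ticket 2 (Wrong total): blocked_by=1 -> Null pointer
  - ticket 3 (Bad redirect): blocked_by=2 -> Wrong total
  - ticket 4 (Stale cache): blocked_by=NULL -> NULL
  - ticket 5 (Timeout error): blocked_by=NULL -> NULL
  - ticket 6 (Off by one): blocked_by=3 -> Bad redirect

SQL:
SELECT a.title AS item, b.title AS blocked_by
FROM tickets a
LEFT JOIN tickets b ON a.blocked_by = b.id

Result:
item          | blocked_by  
--------------+-------------
Null pointer  | NULL        
Wrong total   | Null pointer
Bad redirect  | Wrong total 
Stale cache   | NULL        
Timeout error | NULL        
Off by one    | Bad redirect


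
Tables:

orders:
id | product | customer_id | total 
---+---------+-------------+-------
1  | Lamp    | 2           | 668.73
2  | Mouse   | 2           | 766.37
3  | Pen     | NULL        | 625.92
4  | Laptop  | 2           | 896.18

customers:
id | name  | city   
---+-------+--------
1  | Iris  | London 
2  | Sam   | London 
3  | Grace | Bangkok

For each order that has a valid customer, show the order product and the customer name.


INNER JOIN keeps only orders rows whose customer_id matches an id in customers. Walk through each order:
  - order 1 (Lamp): customer_id=2 -> matches Sam
  - order 2 (Mouse): customer_id=2 -> matches Sam
  - order 3 (Pen): customer_id=NULL, no match -> dropped
  - order 4 (Laptop): customer_id=2 -> matches Sam
So 1 of 4 rows is dropped.

SQL:
SELECT a.product, b.name AS customer
FROM orders a
INNER JOIN customers b ON a.customer_id = b.id

Result:
product | customer
--------+---------
Lamp    | Sam     
Mouse   | Sam     
Laptop  | Sam     


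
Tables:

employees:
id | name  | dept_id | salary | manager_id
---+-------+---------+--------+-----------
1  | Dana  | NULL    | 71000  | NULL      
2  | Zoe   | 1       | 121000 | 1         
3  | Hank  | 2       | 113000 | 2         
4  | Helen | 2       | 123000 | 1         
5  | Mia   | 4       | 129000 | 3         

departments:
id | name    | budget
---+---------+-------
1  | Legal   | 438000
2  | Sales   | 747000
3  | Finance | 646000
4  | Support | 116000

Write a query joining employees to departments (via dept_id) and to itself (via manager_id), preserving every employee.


Two LEFT JOINs from the same base table employees: one to departments via dept_id, one to employees itself via manager_id. Both are LEFT so every employee is preserved.
Match against departments:
  - employee 1 (Dana): dept_id=NULL, no match -> kept with NULL
  - employee 2 (Zoe): dept_id=1 -> matches Legal
  - employee 3 (Hank): dept_id=2 -> matches Sales
  - employee 4 (Helen): dept_id=2 -> matches Sales
  - employee 5 (Mia): dept_id=4 -> matches Support
Match against employees (self):
  - employee 1 (Dana): manager_id=NULL -> NULL
  - employee 2 (Zoe): manager_id=1 -> Dana
  - employee 3 (Hank): manager_id=2 -> Zoe
  - employee 4 (Helen): manager_id=1 -> Dana
  - employee 5 (Mia): manager_id=3 -> Hank

SQL:
SELECT a.name, b.name AS department, c.name AS manager
FROM employees a
LEFT JOIN departments b ON a.dept_id = b.id
LEFT JOIN employees c ON a.manager_id = c.id

Result:
name  | department | manager
------+------------+--------
Dana  | NULL       | NULL   
Zoe   | Legal      | Dana   
Hank  | Sales      | Zoe    
Helen | Sales      | Dana   
Mia   | Support    | Hank   


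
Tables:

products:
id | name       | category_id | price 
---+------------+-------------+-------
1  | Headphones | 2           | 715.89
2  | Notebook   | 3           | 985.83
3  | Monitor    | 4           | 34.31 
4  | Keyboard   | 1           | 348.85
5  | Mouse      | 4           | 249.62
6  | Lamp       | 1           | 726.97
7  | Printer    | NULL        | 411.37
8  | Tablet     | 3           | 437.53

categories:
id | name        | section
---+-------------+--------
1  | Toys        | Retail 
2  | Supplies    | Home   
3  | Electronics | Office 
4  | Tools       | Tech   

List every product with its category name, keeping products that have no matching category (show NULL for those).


LEFT JOIN keeps every row from products (the left table); where category_id has no match in categories, the category columns become NULL. Walk through each product:
  - product 1 (Headphones): category_id=2 -> matches Supplies
  - product 2 (Notebook): category_id=3 -> matches Electronics
  - product 3 (Monitor): category_id=4 -> matches Tools
  - product 4 (Keyboard): category_id=1 -> matches Toys
  - product 5 (Mouse): category_id=4 -> matches Tools
  - product 6 (Lamp): category_id=1 -> matches Toys
  - product 7 (Printer): category_id=NULL, no match -> kept with NULL
  - product 8 (Tablet): category_id=3 -> matches Electronics
All 8 rows appear; 1 has NULL category.

SQL:
SELECT a.name, b.name AS category
FROM products a
LEFT JOIN categories b ON a.category_id = b.id

Result:
name       | category   
-----------+------------
Headphones | Supplies   
Notebook   | Electronics
Monitor    | Tools      
Keyboard   | Toys       
Mouse      | Tools      
Lamp       | Toys       
Printer    | NULL       
Tablet     | Electronics
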